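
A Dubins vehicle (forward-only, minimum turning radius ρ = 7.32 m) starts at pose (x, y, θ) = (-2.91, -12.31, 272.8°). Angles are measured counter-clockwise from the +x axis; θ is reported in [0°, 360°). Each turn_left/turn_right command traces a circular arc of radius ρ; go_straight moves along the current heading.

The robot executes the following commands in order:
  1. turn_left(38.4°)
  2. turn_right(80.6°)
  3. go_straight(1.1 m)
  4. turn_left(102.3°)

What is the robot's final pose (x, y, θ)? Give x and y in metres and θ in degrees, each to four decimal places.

(0.6659, -38.2545, 332.9000°)

set_pose: (x, y, θ) = (-2.9100, -12.3100, 272.8000°), ρ = 7.32
turn_left(38.4°): centre at ρ to the left, rotate +38.4° → (-1.1064, -16.7740, 311.2000°)
turn_right(80.6°): centre at ρ to the right, rotate −80.6° → (-0.9577, -26.2419, 230.6000°)
go_straight(1.1): x += 1.1·cos θ, y += 1.1·sin θ → (-1.6559, -27.0919, 230.6000°)
turn_left(102.3°): centre at ρ to the left, rotate +102.3° → (0.6659, -38.2545, 332.9000°)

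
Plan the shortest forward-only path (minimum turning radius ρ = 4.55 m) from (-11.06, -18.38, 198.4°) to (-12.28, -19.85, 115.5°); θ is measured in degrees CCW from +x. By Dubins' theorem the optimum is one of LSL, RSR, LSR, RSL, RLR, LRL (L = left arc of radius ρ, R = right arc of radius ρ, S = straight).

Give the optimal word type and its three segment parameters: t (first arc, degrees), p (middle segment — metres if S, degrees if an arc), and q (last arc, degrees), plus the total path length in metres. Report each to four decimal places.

Let ψ = atan2(Δy, Δx) = atan2(-1.47, -1.22) = -129.6904° be the start→goal bearing.
Normalize: d = |goal − start| / ρ = 1.910314/4.55 = 0.419849, α = (θ_start − ψ) mod 360° = 328.0904° = 5.726257 rad, β = (θ_goal − ψ) mod 360° = 245.1904° = 4.279379 rad.
Common terms: sin α = -0.528581, cos α = 0.848883, sin β = -0.907707, cos β = -0.419605, cos(α−β) = 0.123601, d² = 0.176273. Work in radians in the unit-radius frame; every candidate has L = ρ·(t + p + q).
LSL: p² = 2 + d² − 2cos(α−β) + 2d(sin α − sin β) = 2.247422; p = √p² = 1.499140; φ = atan2(cos β − cos α, d + sin α − sin β) = -1.008707 rad; t = (φ − α) mod 2π = 5.831407 rad, q = (β − φ) mod 2π = 5.288086 rad → L = 4.55·(5.831407 + 1.499140 + 5.288086) = 4.55·12.618633 = 57.414780 m
RSR: p² = 2 + d² − 2cos(α−β) + 2d(sin β − sin α) = 1.610719; p = √p² = 1.269141; φ = atan2(cos α − cos β, d − sin α + sin β) = 1.538703 rad; t = (α − φ) mod 2π = 4.187554 rad, q = (φ − β) mod 2π = 3.542510 rad → L = 4.55·(4.187554 + 1.269141 + 3.542510) = 4.55·8.999204 = 40.946380 m
LSR: p² = d² − 2 + 2cos(α−β) + 2d(sin α + sin β) = -2.782573 < 0 → infeasible
RSL: p² = d² − 2 + 2cos(α−β) − 2d(sin α + sin β) = -0.370475 < 0 → infeasible
RLR: c = (6 − d² + 2cos(α−β) + 2d(sin α − sin β))/8 = 0.798660; p = 2π − arccos c = 5.637454 rad; φ = atan2(cos α − cos β, d − sin α + sin β) = 1.538703 rad; t = (α − φ + p/2) mod 2π = 0.723096 rad, q = (α − β − t + p) mod 2π = 0.078051 rad → L = 4.55·(0.723096 + 5.637454 + 0.078051) = 4.55·6.438601 = 29.295636 m
LRL: c = (6 − d² + 2cos(α−β) − 2d(sin α − sin β))/8 = 0.719072; p = 2π − arccos c = 5.514855 rad; φ = atan2(cos β − cos α, d + sin α − sin β) = -1.008707 rad; t = (φ − α + p/2) mod 2π = 2.305649 rad, q = (β − α − t + p) mod 2π = 1.762328 rad → L = 4.55·(2.305649 + 5.514855 + 1.762328) = 4.55·9.582833 = 43.601889 m
Shortest: RLR with L = 29.295636 m ≈ 29.2956 m
Convert RLR to answer units (arcs ×180/π): t = 0.723096·180/π = 41.4303°, p = 5.637454·180/π = 323.0023°, q = 0.078051·180/π = 4.4720°, L = 29.2956 m.

RLR: t = 41.4303°, p = 323.0023°, q = 4.4720°, L = 29.2956 m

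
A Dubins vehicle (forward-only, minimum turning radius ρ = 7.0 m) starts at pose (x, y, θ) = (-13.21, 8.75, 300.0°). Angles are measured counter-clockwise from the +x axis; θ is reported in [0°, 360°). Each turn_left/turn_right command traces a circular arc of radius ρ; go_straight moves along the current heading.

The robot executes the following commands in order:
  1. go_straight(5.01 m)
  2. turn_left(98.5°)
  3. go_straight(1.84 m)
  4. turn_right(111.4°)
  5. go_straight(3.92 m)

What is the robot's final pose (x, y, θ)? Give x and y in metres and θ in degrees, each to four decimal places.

set_pose: (x, y, θ) = (-13.2100, 8.7500, 300.0000°), ρ = 7.0
go_straight(5.01): x += 5.01·cos θ, y += 5.01·sin θ → (-10.7050, 4.4112, 300.0000°)
turn_left(98.5°): centre at ρ to the left, rotate +98.5° → (-0.2852, 2.4330, 398.5000° ≡ 38.5000°)
go_straight(1.84): x += 1.84·cos θ, y += 1.84·sin θ → (1.1548, 3.5784, 38.5000°)
turn_right(111.4°): centre at ρ to the right, rotate −111.4° → (12.2029, 0.1584, -72.9000° ≡ 287.1000°)
go_straight(3.92): x += 3.92·cos θ, y += 3.92·sin θ → (13.3556, -3.5883, 287.1000°)

(13.3556, -3.5883, 287.1000°)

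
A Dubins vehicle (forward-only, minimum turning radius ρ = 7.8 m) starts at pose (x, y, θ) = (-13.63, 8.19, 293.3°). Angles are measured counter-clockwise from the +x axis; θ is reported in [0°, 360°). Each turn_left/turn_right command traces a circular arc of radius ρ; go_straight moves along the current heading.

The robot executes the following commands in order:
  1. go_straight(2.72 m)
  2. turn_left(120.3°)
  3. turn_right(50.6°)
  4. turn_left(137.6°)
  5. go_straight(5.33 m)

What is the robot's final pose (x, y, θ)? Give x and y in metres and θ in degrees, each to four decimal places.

set_pose: (x, y, θ) = (-13.6300, 8.1900, 293.3000°), ρ = 7.8
go_straight(2.72): x += 2.72·cos θ, y += 2.72·sin θ → (-12.5541, 5.6918, 293.3000°)
turn_left(120.3°): centre at ρ to the left, rotate +120.3° → (0.8879, 4.1484, 413.6000° ≡ 53.6000°)
turn_right(50.6°): centre at ρ to the right, rotate −50.6° → (6.7579, 7.3091, 3.0000°)
turn_left(137.6°): centre at ρ to the left, rotate +137.6° → (11.3006, 21.1257, 140.6000°)
go_straight(5.33): x += 5.33·cos θ, y += 5.33·sin θ → (7.1819, 24.5088, 140.6000°)

(7.1819, 24.5088, 140.6000°)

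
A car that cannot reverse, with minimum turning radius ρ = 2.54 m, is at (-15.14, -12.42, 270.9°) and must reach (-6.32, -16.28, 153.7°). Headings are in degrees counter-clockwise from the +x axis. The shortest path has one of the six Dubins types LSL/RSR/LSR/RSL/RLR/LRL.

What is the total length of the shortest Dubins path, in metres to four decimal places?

Let ψ = atan2(Δy, Δx) = atan2(-3.86, 8.82) = -23.6362° be the start→goal bearing.
Normalize: d = |goal − start| / ρ = 9.627668/2.54 = 3.790421, α = (θ_start − ψ) mod 360° = 294.5362° = 5.140626 rad, β = (θ_goal − ψ) mod 360° = 177.3362° = 3.095100 rad.
Common terms: sin α = -0.909699, cos α = 0.415268, sin β = 0.046475, cos β = -0.998919, cos(α−β) = -0.457098, d² = 14.367289. Work in radians in the unit-radius frame; every candidate has L = ρ·(t + p + q).
LSL: p² = 2 + d² − 2cos(α−β) + 2d(sin α − sin β) = 10.032877; p = √p² = 3.167472; φ = atan2(cos β − cos α, d + sin α − sin β) = -0.462819 rad; t = (φ − α) mod 2π = 0.679740 rad, q = (β − φ) mod 2π = 3.557919 rad → L = 2.54·(0.679740 + 3.167472 + 3.557919) = 2.54·7.405131 = 18.809033 m
RSR: p² = 2 + d² − 2cos(α−β) + 2d(sin β − sin α) = 24.530092; p = √p² = 4.952786; φ = atan2(cos α − cos β, d − sin α + sin β) = 0.289563 rad; t = (α − φ) mod 2π = 4.851063 rad, q = (φ − β) mod 2π = 3.477648 rad → L = 2.54·(4.851063 + 4.952786 + 3.477648) = 2.54·13.281498 = 33.735004 m
LSR: p² = d² − 2 + 2cos(α−β) + 2d(sin α + sin β) = 4.909131; p = √p² = 2.215656; φ = atan2(−cos α − cos β, d + sin α + sin β) − atan2(−2, p) = 0.931095 rad; t = (φ − α) mod 2π = 2.073654 rad, q = (φ − β) mod 2π = 4.119180 rad → L = 2.54·(2.073654 + 2.215656 + 4.119180) = 2.54·8.408490 = 21.357564 m
RSL: p² = d² − 2 + 2cos(α−β) − 2d(sin α + sin β) = 17.997055; p = √p² = 4.242294; φ = atan2(cos α + cos β, d − sin α − sin β) − atan2(2, p) = -0.565309 rad; t = (α − φ) mod 2π = 5.705935 rad, q = (β − φ) mod 2π = 3.660409 rad → L = 2.54·(5.705935 + 4.242294 + 3.660409) = 2.54·13.608638 = 34.565941 m
RLR: c = (6 − d² + 2cos(α−β) + 2d(sin α − sin β))/8 = -2.066262, |c| > 1 → infeasible
LRL: c = (6 − d² + 2cos(α−β) − 2d(sin α − sin β))/8 = -0.254110; p = 2π − arccos c = 4.455462 rad; φ = atan2(cos β − cos α, d + sin α − sin β) = -0.462819 rad; t = (φ − α + p/2) mod 2π = 2.907471 rad, q = (β − α − t + p) mod 2π = 5.785650 rad → L = 2.54·(2.907471 + 4.455462 + 5.785650) = 2.54·13.148583 = 33.397402 m
Shortest: LSL with L = 18.809033 m ≈ 18.8090 m

18.8090 m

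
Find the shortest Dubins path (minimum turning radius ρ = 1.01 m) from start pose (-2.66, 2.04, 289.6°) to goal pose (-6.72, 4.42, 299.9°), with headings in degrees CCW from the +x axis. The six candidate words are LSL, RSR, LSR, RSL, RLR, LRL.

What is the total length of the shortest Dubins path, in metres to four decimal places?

10.4478 m

Let ψ = atan2(Δy, Δx) = atan2(2.38, -4.06) = 149.6209° be the start→goal bearing.
Normalize: d = |goal − start| / ρ = 4.706166/1.01 = 4.659570, α = (θ_start − ψ) mod 360° = 139.9791° = 2.443097 rad, β = (θ_goal − ψ) mod 360° = 150.2791° = 2.622866 rad.
Common terms: sin α = 0.643067, cos α = -0.765810, sin β = 0.495775, cos β = -0.868451, cos(α−β) = 0.983885, d² = 21.711597. Work in radians in the unit-radius frame; every candidate has L = ρ·(t + p + q).
LSL: p² = 2 + d² − 2cos(α−β) + 2d(sin α − sin β) = 23.116458; p = √p² = 4.807958; φ = atan2(cos β − cos α, d + sin α − sin β) = -0.021350 rad; t = (φ − α) mod 2π = 3.818739 rad, q = (β − φ) mod 2π = 2.644215 rad → L = 1.01·(3.818739 + 4.807958 + 2.644215) = 1.01·11.270912 = 11.383621 m
RSR: p² = 2 + d² − 2cos(α−β) + 2d(sin β − sin α) = 20.371196; p = √p² = 4.513446; φ = atan2(cos α − cos β, d − sin α + sin β) = 0.022743 rad; t = (α − φ) mod 2π = 2.420354 rad, q = (φ − β) mod 2π = 3.683063 rad → L = 1.01·(2.420354 + 4.513446 + 3.683063) = 1.01·10.616863 = 10.723031 m
LSR: p² = d² − 2 + 2cos(α−β) + 2d(sin α + sin β) = 32.292394; p = √p² = 5.682640; φ = atan2(−cos α − cos β, d + sin α + sin β) − atan2(−2, p) = 0.613130 rad; t = (φ − α) mod 2π = 4.453219 rad, q = (φ − β) mod 2π = 4.273450 rad → L = 1.01·(4.453219 + 5.682640 + 4.273450) = 1.01·14.409308 = 14.553401 m
RSL: p² = d² − 2 + 2cos(α−β) − 2d(sin α + sin β) = 11.066340; p = √p² = 3.326611; φ = atan2(cos α + cos β, d − sin α − sin β) − atan2(2, p) = -0.975896 rad; t = (α − φ) mod 2π = 3.418993 rad, q = (β − φ) mod 2π = 3.598762 rad → L = 1.01·(3.418993 + 3.326611 + 3.598762) = 1.01·10.344365 = 10.447809 m
RLR: c = (6 − d² + 2cos(α−β) + 2d(sin α − sin β))/8 = -1.546400, |c| > 1 → infeasible
LRL: c = (6 − d² + 2cos(α−β) − 2d(sin α − sin β))/8 = -1.889557, |c| > 1 → infeasible
Shortest: RSL with L = 10.447809 m ≈ 10.4478 m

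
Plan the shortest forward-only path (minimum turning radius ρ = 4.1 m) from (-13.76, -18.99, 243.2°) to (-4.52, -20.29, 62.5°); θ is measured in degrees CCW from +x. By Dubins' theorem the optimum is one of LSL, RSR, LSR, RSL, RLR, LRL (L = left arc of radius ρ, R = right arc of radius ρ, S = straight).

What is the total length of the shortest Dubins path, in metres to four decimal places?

15.9513 m

Let ψ = atan2(Δy, Δx) = atan2(-1.30, 9.24) = -8.0085° be the start→goal bearing.
Normalize: d = |goal − start| / ρ = 9.331002/4.1 = 2.275854, α = (θ_start − ψ) mod 360° = 251.2085° = 4.384416 rad, β = (θ_goal − ψ) mod 360° = 70.5085° = 1.230606 rad.
Common terms: sin α = -0.946697, cos α = -0.322125, sin β = 0.942691, cos β = 0.333667, cos(α−β) = -0.999925, d² = 5.179512. Work in radians in the unit-radius frame; every candidate has L = ρ·(t + p + q).
LSL: p² = 2 + d² − 2cos(α−β) + 2d(sin α − sin β) = 0.579418; p = √p² = 0.761195; φ = atan2(cos β − cos α, d + sin α − sin β) = 1.038273 rad; t = (φ − α) mod 2π = 2.937042 rad, q = (β − φ) mod 2π = 0.192333 rad → L = 4.1·(2.937042 + 0.761195 + 0.192333) = 4.1·3.890570 = 15.951339 m
RSR: p² = 2 + d² − 2cos(α−β) + 2d(sin β − sin α) = 17.779308; p = √p² = 4.216552; φ = atan2(cos α − cos β, d − sin α + sin β) = -0.156162 rad; t = (α − φ) mod 2π = 4.540578 rad, q = (φ − β) mod 2π = 4.896418 rad → L = 4.1·(4.540578 + 4.216552 + 4.896418) = 4.1·13.653547 = 55.979542 m
LSR: p² = d² − 2 + 2cos(α−β) + 2d(sin α + sin β) = 1.161427; p = √p² = 1.077695; φ = atan2(−cos α − cos β, d + sin α + sin β) − atan2(−2, p) = 1.071475 rad; t = (φ − α) mod 2π = 2.970245 rad, q = (φ − β) mod 2π = 6.124055 rad → L = 4.1·(2.970245 + 1.077695 + 6.124055) = 4.1·10.171995 = 41.705178 m
RSL: p² = d² − 2 + 2cos(α−β) − 2d(sin α + sin β) = 1.197896; p = √p² = 1.094484; φ = atan2(cos α + cos β, d − sin α − sin β) − atan2(2, p) = -1.065010 rad; t = (α − φ) mod 2π = 5.449426 rad, q = (β − φ) mod 2π = 2.295616 rad → L = 4.1·(5.449426 + 1.094484 + 2.295616) = 4.1·8.839527 = 36.242062 m
RLR: c = (6 − d² + 2cos(α−β) + 2d(sin α − sin β))/8 = -1.222413, |c| > 1 → infeasible
LRL: c = (6 − d² + 2cos(α−β) − 2d(sin α − sin β))/8 = 0.927573; p = 2π − arccos c = 5.900252 rad; φ = atan2(cos β − cos α, d + sin α − sin β) = 1.038273 rad; t = (φ − α + p/2) mod 2π = 5.887168 rad, q = (β − α − t + p) mod 2π = 3.142460 rad → L = 4.1·(5.887168 + 5.900252 + 3.142460) = 4.1·14.929880 = 61.212508 m
Shortest: LSL with L = 15.951339 m ≈ 15.9513 m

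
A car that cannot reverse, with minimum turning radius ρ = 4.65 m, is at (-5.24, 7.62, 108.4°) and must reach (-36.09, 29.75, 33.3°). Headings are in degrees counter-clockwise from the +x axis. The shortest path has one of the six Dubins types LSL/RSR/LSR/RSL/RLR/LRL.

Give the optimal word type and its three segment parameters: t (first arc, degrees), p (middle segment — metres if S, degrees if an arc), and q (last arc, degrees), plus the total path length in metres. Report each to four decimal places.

LSR: t = 49.5446°, p = 29.5386 m, q = 124.6446°, L = 43.6754 m

Let ψ = atan2(Δy, Δx) = atan2(22.13, -30.85) = 144.3465° be the start→goal bearing.
Normalize: d = |goal − start| / ρ = 37.966556/4.65 = 8.164851, α = (θ_start − ψ) mod 360° = 324.0535° = 5.655800 rad, β = (θ_goal − ψ) mod 360° = 248.9535° = 4.345058 rad.
Common terms: sin α = -0.587030, cos α = 0.809565, sin β = -0.933289, cos β = -0.359126, cos(α−β) = 0.257133, d² = 66.664789. Work in radians in the unit-radius frame; every candidate has L = ρ·(t + p + q).
LSL: p² = 2 + d² − 2cos(α−β) + 2d(sin α − sin β) = 73.804828; p = √p² = 8.590974; φ = atan2(cos β − cos α, d + sin α − sin β) = -0.136460 rad; t = (φ − α) mod 2π = 0.490925 rad, q = (β − φ) mod 2π = 4.481518 rad → L = 4.65·(0.490925 + 8.590974 + 4.481518) = 4.65·13.563417 = 63.069888 m
RSR: p² = 2 + d² − 2cos(α−β) + 2d(sin β − sin α) = 62.496218; p = √p² = 7.905455; φ = atan2(cos α − cos β, d − sin α + sin β) = 0.148377 rad; t = (α − φ) mod 2π = 5.507423 rad, q = (φ − β) mod 2π = 2.086505 rad → L = 4.65·(5.507423 + 7.905455 + 2.086505) = 4.65·15.499383 = 72.072129 m
LSR: p² = d² − 2 + 2cos(α−β) + 2d(sin α + sin β) = 40.352696; p = √p² = 6.352377; φ = atan2(−cos α − cos β, d + sin α + sin β) − atan2(−2, p) = 0.237330 rad; t = (φ − α) mod 2π = 0.864716 rad, q = (φ − β) mod 2π = 2.175458 rad → L = 4.65·(0.864716 + 6.352377 + 2.175458) = 4.65·9.392551 = 43.675363 m
RSL: p² = d² − 2 + 2cos(α−β) − 2d(sin α + sin β) = 90.005413; p = √p² = 9.487118; φ = atan2(cos α + cos β, d − sin α − sin β) − atan2(2, p) = -0.161295 rad; t = (α − φ) mod 2π = 5.817095 rad, q = (β − φ) mod 2π = 4.506353 rad → L = 4.65·(5.817095 + 9.487118 + 4.506353) = 4.65·19.810566 = 92.119133 m
RLR: c = (6 − d² + 2cos(α−β) + 2d(sin α − sin β))/8 = -6.812027, |c| > 1 → infeasible
LRL: c = (6 − d² + 2cos(α−β) − 2d(sin α − sin β))/8 = -8.225604, |c| > 1 → infeasible
Shortest: LSR with L = 43.675363 m ≈ 43.6754 m
Convert LSR to answer units (arcs ×180/π): t = 0.864716·180/π = 49.5446°, p = ρ·p = 4.65·6.352377 = 29.5386 m, q = 2.175458·180/π = 124.6446°, L = 43.6754 m.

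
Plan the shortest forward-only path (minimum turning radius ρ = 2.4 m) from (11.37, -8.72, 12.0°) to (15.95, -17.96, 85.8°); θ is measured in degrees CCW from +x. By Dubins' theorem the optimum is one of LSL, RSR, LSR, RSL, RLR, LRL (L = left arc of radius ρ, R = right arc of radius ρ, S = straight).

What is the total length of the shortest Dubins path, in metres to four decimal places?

19.1229 m

Let ψ = atan2(Δy, Δx) = atan2(-9.24, 4.58) = -63.6337° be the start→goal bearing.
Normalize: d = |goal − start| / ρ = 10.312808/2.4 = 4.297003, α = (θ_start − ψ) mod 360° = 75.6337° = 1.320057 rad, β = (θ_goal − ψ) mod 360° = 149.4337° = 2.608110 rad.
Common terms: sin α = 0.968729, cos α = 0.248120, sin β = 0.508535, cos β = -0.861041, cos(α−β) = 0.278991, d² = 18.464236. Work in radians in the unit-radius frame; every candidate has L = ρ·(t + p + q).
LSL: p² = 2 + d² − 2cos(α−β) + 2d(sin α − sin β) = 23.861169; p = √p² = 4.884790; φ = atan2(cos β − cos α, d + sin α − sin β) = -0.229062 rad; t = (φ − α) mod 2π = 4.734066 rad, q = (β − φ) mod 2π = 2.837173 rad → L = 2.4·(4.734066 + 4.884790 + 2.837173) = 2.4·12.456028 = 29.894467 m
RSR: p² = 2 + d² − 2cos(α−β) + 2d(sin β − sin α) = 15.951339; p = √p² = 3.993913; φ = atan2(cos α − cos β, d − sin α + sin β) = 0.281413 rad; t = (α − φ) mod 2π = 1.038645 rad, q = (φ − β) mod 2π = 3.956487 rad → L = 2.4·(1.038645 + 3.993913 + 3.956487) = 2.4·8.989045 = 21.573708 m
LSR: p² = d² − 2 + 2cos(α−β) + 2d(sin α + sin β) = 29.717836; p = √p² = 5.451407; φ = atan2(−cos α − cos β, d + sin α + sin β) − atan2(−2, p) = 0.457382 rad; t = (φ − α) mod 2π = 5.420510 rad, q = (φ − β) mod 2π = 4.132457 rad → L = 2.4·(5.420510 + 5.451407 + 4.132457) = 2.4·15.004373 = 36.010496 m
RSL: p² = d² − 2 + 2cos(α−β) − 2d(sin α + sin β) = 4.326601; p = √p² = 2.080048; φ = atan2(cos α + cos β, d − sin α − sin β) − atan2(2, p) = -0.979820 rad; t = (α − φ) mod 2π = 2.299877 rad, q = (β − φ) mod 2π = 3.587930 rad → L = 2.4·(2.299877 + 2.080048 + 3.587930) = 2.4·7.967856 = 19.122854 m
RLR: c = (6 − d² + 2cos(α−β) + 2d(sin α − sin β))/8 = -0.993917; p = 2π − arccos c = 3.251945 rad; φ = atan2(cos α − cos β, d − sin α + sin β) = 0.281413 rad; t = (α − φ + p/2) mod 2π = 2.664617 rad, q = (α − β − t + p) mod 2π = 5.582460 rad → L = 2.4·(2.664617 + 3.251945 + 5.582460) = 2.4·11.499022 = 27.597654 m
LRL: c = (6 − d² + 2cos(α−β) − 2d(sin α − sin β))/8 = -1.982646, |c| > 1 → infeasible
Shortest: RSL with L = 19.122854 m ≈ 19.1229 m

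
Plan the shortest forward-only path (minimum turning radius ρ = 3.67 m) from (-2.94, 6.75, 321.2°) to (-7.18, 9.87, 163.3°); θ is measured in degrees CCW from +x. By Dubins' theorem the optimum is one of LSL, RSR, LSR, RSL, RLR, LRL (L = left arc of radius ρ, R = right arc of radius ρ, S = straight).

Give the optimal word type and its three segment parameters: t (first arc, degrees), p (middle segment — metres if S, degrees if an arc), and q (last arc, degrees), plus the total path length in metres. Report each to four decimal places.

Let ψ = atan2(Δy, Δx) = atan2(3.12, -4.24) = 143.6525° be the start→goal bearing.
Normalize: d = |goal − start| / ρ = 5.264219/3.67 = 1.434392, α = (θ_start − ψ) mod 360° = 177.5475° = 3.098788 rad, β = (θ_goal − ψ) mod 360° = 19.6475° = 0.342913 rad.
Common terms: sin α = 0.042792, cos α = -0.999084, sin β = 0.336232, cos β = 0.941779, cos(α−β) = -0.926529, d² = 2.057481. Work in radians in the unit-radius frame; every candidate has L = ρ·(t + p + q).
LSL: p² = 2 + d² − 2cos(α−β) + 2d(sin α − sin β) = 5.068722; p = √p² = 2.251382; φ = atan2(cos β − cos α, d + sin α − sin β) = 1.039353 rad; t = (φ − α) mod 2π = 4.223750 rad, q = (β − φ) mod 2π = 5.586746 rad → L = 3.67·(4.223750 + 2.251382 + 5.586746) = 3.67·12.061878 = 44.267092 m
RSR: p² = 2 + d² − 2cos(α−β) + 2d(sin β − sin α) = 6.752354; p = √p² = 2.598529; φ = atan2(cos α − cos β, d − sin α + sin β) = -0.843400 rad; t = (α − φ) mod 2π = 3.942188 rad, q = (φ − β) mod 2π = 5.096872 rad → L = 3.67·(3.942188 + 2.598529 + 5.096872) = 3.67·11.637589 = 42.709953 m
LSR: p² = d² − 2 + 2cos(α−β) + 2d(sin α + sin β) = -0.708240 < 0 → infeasible
RSL: p² = d² − 2 + 2cos(α−β) − 2d(sin α + sin β) = -2.882914 < 0 → infeasible
RLR: c = (6 − d² + 2cos(α−β) + 2d(sin α − sin β))/8 = 0.155956; p = 2π − arccos c = 4.868984 rad; φ = atan2(cos α − cos β, d − sin α + sin β) = -0.843400 rad; t = (α − φ + p/2) mod 2π = 0.093495 rad, q = (α − β − t + p) mod 2π = 1.248179 rad → L = 3.67·(0.093495 + 4.868984 + 1.248179) = 3.67·6.210658 = 22.793113 m
LRL: c = (6 − d² + 2cos(α−β) − 2d(sin α − sin β))/8 = 0.366410; p = 2π − arccos c = 5.087536 rad; φ = atan2(cos β − cos α, d + sin α − sin β) = 1.039353 rad; t = (φ − α + p/2) mod 2π = 0.484333 rad, q = (β − α − t + p) mod 2π = 1.847329 rad → L = 3.67·(0.484333 + 5.087536 + 1.847329) = 3.67·7.419198 = 27.228457 m
Shortest: RLR with L = 22.793113 m ≈ 22.7931 m
Convert RLR to answer units (arcs ×180/π): t = 0.093495·180/π = 5.3569°, p = 4.868984·180/π = 278.9722°, q = 1.248179·180/π = 71.5154°, L = 22.7931 m.

RLR: t = 5.3569°, p = 278.9722°, q = 71.5154°, L = 22.7931 m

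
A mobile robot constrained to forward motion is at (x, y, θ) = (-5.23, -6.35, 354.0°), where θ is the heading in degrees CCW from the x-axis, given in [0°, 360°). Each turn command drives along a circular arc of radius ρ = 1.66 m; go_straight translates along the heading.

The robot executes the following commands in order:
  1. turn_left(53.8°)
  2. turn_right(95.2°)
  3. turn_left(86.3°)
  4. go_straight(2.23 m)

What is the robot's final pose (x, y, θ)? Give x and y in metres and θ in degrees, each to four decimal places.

(2.6247, -4.5735, 38.9000°)

set_pose: (x, y, θ) = (-5.2300, -6.3500, 354.0000°), ρ = 1.66
turn_left(53.8°): centre at ρ to the left, rotate +53.8° → (-3.8267, -5.8141, 407.8000° ≡ 47.8000°)
turn_right(95.2°): centre at ρ to the right, rotate −95.2° → (-1.3751, -5.8056, -47.4000° ≡ 312.6000°)
turn_left(86.3°): centre at ρ to the left, rotate +86.3° → (0.8892, -5.9739, 398.9000° ≡ 38.9000°)
go_straight(2.23): x += 2.23·cos θ, y += 2.23·sin θ → (2.6247, -4.5735, 38.9000°)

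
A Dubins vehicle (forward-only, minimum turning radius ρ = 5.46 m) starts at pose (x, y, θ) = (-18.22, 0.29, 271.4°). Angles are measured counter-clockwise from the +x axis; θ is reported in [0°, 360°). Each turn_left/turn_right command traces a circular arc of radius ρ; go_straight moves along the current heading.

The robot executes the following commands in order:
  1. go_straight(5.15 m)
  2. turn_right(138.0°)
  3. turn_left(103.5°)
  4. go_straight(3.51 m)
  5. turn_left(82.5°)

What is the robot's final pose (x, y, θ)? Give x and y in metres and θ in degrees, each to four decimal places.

set_pose: (x, y, θ) = (-18.2200, 0.2900, 271.4000°), ρ = 5.46
go_straight(5.15): x += 5.15·cos θ, y += 5.15·sin θ → (-18.0942, -4.8585, 271.4000°)
turn_right(138.0°): centre at ρ to the right, rotate −138.0° → (-27.5196, -8.7434, 133.4000°)
turn_left(103.5°): centre at ρ to the left, rotate +103.5° → (-36.0607, -9.5131, 236.9000°)
go_straight(3.51): x += 3.51·cos θ, y += 3.51·sin θ → (-37.9775, -12.4535, 236.9000°)
turn_left(82.5°): centre at ρ to the left, rotate +82.5° → (-36.9568, -19.5809, 319.4000°)

(-36.9568, -19.5809, 319.4000°)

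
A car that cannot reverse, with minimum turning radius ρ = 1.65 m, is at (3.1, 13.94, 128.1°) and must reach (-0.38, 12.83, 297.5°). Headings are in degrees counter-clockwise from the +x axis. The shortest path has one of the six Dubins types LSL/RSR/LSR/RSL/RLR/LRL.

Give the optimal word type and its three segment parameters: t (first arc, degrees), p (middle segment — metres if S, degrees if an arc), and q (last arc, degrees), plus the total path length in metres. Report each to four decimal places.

LSL: t = 8.8804°, p = 0.9820 m, q = 160.5196°, L = 5.8604 m

Let ψ = atan2(Δy, Δx) = atan2(-1.11, -3.48) = -162.3091° be the start→goal bearing.
Normalize: d = |goal − start| / ρ = 3.652739/1.65 = 2.213781, α = (θ_start − ψ) mod 360° = 290.4091° = 5.068595 rad, β = (θ_goal − ψ) mod 360° = 99.8091° = 1.741998 rad.
Common terms: sin α = -0.937227, cos α = 0.348721, sin β = 0.985381, cos β = -0.170366, cos(α−β) = -0.982935, d² = 4.900826. Work in radians in the unit-radius frame; every candidate has L = ρ·(t + p + q).
LSL: p² = 2 + d² − 2cos(α−β) + 2d(sin α − sin β) = 0.354234; p = √p² = 0.595175; φ = atan2(cos β − cos α, d + sin α − sin β) = -1.059597 rad; t = (φ − α) mod 2π = 0.154993 rad, q = (β − φ) mod 2π = 2.801595 rad → L = 1.65·(0.154993 + 0.595175 + 2.801595) = 1.65·3.551763 = 5.860409 m
RSR: p² = 2 + d² − 2cos(α−β) + 2d(sin β − sin α) = 17.379161; p = √p² = 4.168832; φ = atan2(cos α − cos β, d − sin α + sin β) = 0.124840 rad; t = (α − φ) mod 2π = 4.943755 rad, q = (φ − β) mod 2π = 4.666028 rad → L = 1.65·(4.943755 + 4.168832 + 4.666028) = 1.65·13.778615 = 22.734715 m
LSR: p² = d² − 2 + 2cos(α−β) + 2d(sin α + sin β) = 1.148162; p = √p² = 1.071523; φ = atan2(−cos α − cos β, d + sin α + sin β) − atan2(−2, p) = 1.000263 rad; t = (φ − α) mod 2π = 2.214853 rad, q = (φ − β) mod 2π = 5.541450 rad → L = 1.65·(2.214853 + 1.071523 + 5.541450) = 1.65·8.827826 = 14.565913 m
RSL: p² = d² − 2 + 2cos(α−β) − 2d(sin α + sin β) = 0.721750; p = √p² = 0.849559; φ = atan2(cos α + cos β, d − sin α − sin β) − atan2(2, p) = -1.086941 rad; t = (α − φ) mod 2π = 6.155536 rad, q = (β − φ) mod 2π = 2.828939 rad → L = 1.65·(6.155536 + 0.849559 + 2.828939) = 1.65·9.834033 = 16.226155 m
RLR: c = (6 − d² + 2cos(α−β) + 2d(sin α − sin β))/8 = -1.172395, |c| > 1 → infeasible
LRL: c = (6 − d² + 2cos(α−β) − 2d(sin α − sin β))/8 = 0.955721; p = 2π − arccos c = 5.984488 rad; φ = atan2(cos β − cos α, d + sin α − sin β) = -1.059597 rad; t = (φ − α + p/2) mod 2π = 3.147237 rad, q = (β − α − t + p) mod 2π = 5.793839 rad → L = 1.65·(3.147237 + 5.984488 + 5.793839) = 1.65·14.925565 = 24.627182 m
Shortest: LSL with L = 5.860409 m ≈ 5.8604 m
Convert LSL to answer units (arcs ×180/π): t = 0.154993·180/π = 8.8804°, p = ρ·p = 1.65·0.595175 = 0.9820 m, q = 2.801595·180/π = 160.5196°, L = 5.8604 m.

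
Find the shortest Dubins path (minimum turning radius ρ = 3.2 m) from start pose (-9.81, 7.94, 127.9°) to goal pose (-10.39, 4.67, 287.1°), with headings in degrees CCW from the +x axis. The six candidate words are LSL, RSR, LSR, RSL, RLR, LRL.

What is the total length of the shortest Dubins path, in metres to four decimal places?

21.7197 m

Let ψ = atan2(Δy, Δx) = atan2(-3.27, -0.58) = -100.0579° be the start→goal bearing.
Normalize: d = |goal − start| / ρ = 3.321039/3.2 = 1.037825, α = (θ_start − ψ) mod 360° = 227.9579° = 3.978617 rad, β = (θ_goal − ψ) mod 360° = 27.1579° = 0.473996 rad.
Common terms: sin α = -0.742654, cos α = -0.669676, sin β = 0.456445, cos β = 0.889752, cos(α−β) = -0.934826, d² = 1.077080. Work in radians in the unit-radius frame; every candidate has L = ρ·(t + p + q).
LSL: p² = 2 + d² − 2cos(α−β) + 2d(sin α − sin β) = 2.457823; p = √p² = 1.567745; φ = atan2(cos β − cos α, d + sin α − sin β) = 1.673849 rad; t = (φ − α) mod 2π = 3.978417 rad, q = (β − φ) mod 2π = 5.083332 rad → L = 3.2·(3.978417 + 1.567745 + 5.083332) = 3.2·10.629494 = 34.014381 m
RSR: p² = 2 + d² − 2cos(α−β) + 2d(sin β − sin α) = 7.435640; p = √p² = 2.726837; φ = atan2(cos α − cos β, d − sin α + sin β) = -0.608798 rad; t = (α − φ) mod 2π = 4.587414 rad, q = (φ − β) mod 2π = 5.200392 rad → L = 3.2·(4.587414 + 2.726837 + 5.200392) = 3.2·12.514643 = 40.046859 m
LSR: p² = d² − 2 + 2cos(α−β) + 2d(sin α + sin β) = -3.386640 < 0 → infeasible
RSL: p² = d² − 2 + 2cos(α−β) − 2d(sin α + sin β) = -2.198503 < 0 → infeasible
RLR: c = (6 − d² + 2cos(α−β) + 2d(sin α − sin β))/8 = 0.070545; p = 2π − arccos c = 4.782993 rad; φ = atan2(cos α − cos β, d − sin α + sin β) = -0.608798 rad; t = (α − φ + p/2) mod 2π = 0.695725 rad, q = (α − β − t + p) mod 2π = 1.308703 rad → L = 3.2·(0.695725 + 4.782993 + 1.308703) = 3.2·6.787421 = 21.719748 m
LRL: c = (6 − d² + 2cos(α−β) − 2d(sin α − sin β))/8 = 0.692772; p = 2π − arccos c = 5.477715 rad; φ = atan2(cos β − cos α, d + sin α − sin β) = 1.673849 rad; t = (φ − α + p/2) mod 2π = 0.434089 rad, q = (β − α − t + p) mod 2π = 1.539004 rad → L = 3.2·(0.434089 + 5.477715 + 1.539004) = 3.2·7.450809 = 23.842588 m
Shortest: RLR with L = 21.719748 m ≈ 21.7197 m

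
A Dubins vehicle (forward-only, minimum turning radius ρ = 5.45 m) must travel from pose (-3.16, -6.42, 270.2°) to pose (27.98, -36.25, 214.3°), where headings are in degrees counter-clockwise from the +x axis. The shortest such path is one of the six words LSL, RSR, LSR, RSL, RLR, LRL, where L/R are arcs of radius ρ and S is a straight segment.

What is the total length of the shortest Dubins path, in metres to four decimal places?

48.9565 m

Let ψ = atan2(Δy, Δx) = atan2(-29.83, 31.14) = -43.7691° be the start→goal bearing.
Normalize: d = |goal − start| / ρ = 43.122251/5.45 = 7.912340, α = (θ_start − ψ) mod 360° = 313.9691° = 5.479795 rad, β = (θ_goal − ψ) mod 360° = 258.0691° = 4.504156 rad.
Common terms: sin α = -0.719714, cos α = 0.694271, sin β = -0.978398, cos β = -0.206731, cos(α−β) = 0.560639, d² = 62.605117. Work in radians in the unit-radius frame; every candidate has L = ρ·(t + p + q).
LSL: p² = 2 + d² − 2cos(α−β) + 2d(sin α − sin β) = 67.577428; p = √p² = 8.220549; φ = atan2(cos β − cos α, d + sin α − sin β) = -0.109824 rad; t = (φ − α) mod 2π = 0.693566 rad, q = (β − φ) mod 2π = 4.613980 rad → L = 5.45·(0.693566 + 8.220549 + 4.613980) = 5.45·13.528095 = 73.728120 m
RSR: p² = 2 + d² − 2cos(α−β) + 2d(sin β − sin α) = 59.390251; p = √p² = 7.706507; φ = atan2(cos α − cos β, d − sin α + sin β) = 0.117182 rad; t = (α − φ) mod 2π = 5.362613 rad, q = (φ − β) mod 2π = 1.896212 rad → L = 5.45·(5.362613 + 7.706507 + 1.896212) = 5.45·14.965331 = 81.561056 m
LSR: p² = d² − 2 + 2cos(α−β) + 2d(sin α + sin β) = 34.854323; p = √p² = 5.903755; φ = atan2(−cos α − cos β, d + sin α + sin β) − atan2(−2, p) = 0.248338 rad; t = (φ − α) mod 2π = 1.051728 rad, q = (φ − β) mod 2π = 2.027368 rad → L = 5.45·(1.051728 + 5.903755 + 2.027368) = 5.45·8.982851 = 48.956538 m
RSL: p² = d² − 2 + 2cos(α−β) − 2d(sin α + sin β) = 88.598468; p = √p² = 9.412676; φ = atan2(cos α + cos β, d − sin α − sin β) − atan2(2, p) = -0.158679 rad; t = (α − φ) mod 2π = 5.638474 rad, q = (β − φ) mod 2π = 4.662835 rad → L = 5.45·(5.638474 + 9.412676 + 4.662835) = 5.45·19.713985 = 107.441219 m
RLR: c = (6 − d² + 2cos(α−β) + 2d(sin α − sin β))/8 = -6.423781, |c| > 1 → infeasible
LRL: c = (6 − d² + 2cos(α−β) − 2d(sin α − sin β))/8 = -7.447179, |c| > 1 → infeasible
Shortest: LSR with L = 48.956538 m ≈ 48.9565 m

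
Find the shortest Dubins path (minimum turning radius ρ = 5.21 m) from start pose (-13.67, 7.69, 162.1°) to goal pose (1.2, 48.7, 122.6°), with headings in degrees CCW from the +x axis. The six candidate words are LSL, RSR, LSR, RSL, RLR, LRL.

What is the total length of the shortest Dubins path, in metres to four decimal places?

48.2408 m

Let ψ = atan2(Δy, Δx) = atan2(41.01, 14.87) = 70.0696° be the start→goal bearing.
Normalize: d = |goal − start| / ρ = 43.622666/5.21 = 8.372873, α = (θ_start − ψ) mod 360° = 92.0304° = 1.606233 rad, β = (θ_goal − ψ) mod 360° = 52.5304° = 0.916828 rad.
Common terms: sin α = 0.999372, cos α = -0.035429, sin β = 0.793676, cos β = 0.608341, cos(α−β) = 0.771625, d² = 70.104995. Work in radians in the unit-radius frame; every candidate has L = ρ·(t + p + q).
LSL: p² = 2 + d² − 2cos(α−β) + 2d(sin α − sin β) = 74.006284; p = √p² = 8.602691; φ = atan2(cos β − cos α, d + sin α − sin β) = 0.074904 rad; t = (φ − α) mod 2π = 4.751856 rad, q = (β − φ) mod 2π = 0.841924 rad → L = 5.21·(4.751856 + 8.602691 + 0.841924) = 5.21·14.196471 = 73.963613 m
RSR: p² = 2 + d² − 2cos(α−β) + 2d(sin β − sin α) = 67.117208; p = √p² = 8.192509; φ = atan2(cos α − cos β, d − sin α + sin β) = -0.078661 rad; t = (α − φ) mod 2π = 1.684894 rad, q = (φ − β) mod 2π = 5.287696 rad → L = 5.21·(1.684894 + 8.192509 + 5.287696) = 5.21·15.165100 = 79.010169 m
LSR: p² = d² − 2 + 2cos(α−β) + 2d(sin α + sin β) = 99.674170; p = √p² = 9.983695; φ = atan2(−cos α − cos β, d + sin α + sin β) − atan2(−2, p) = 0.141413 rad; t = (φ − α) mod 2π = 4.818365 rad, q = (φ − β) mod 2π = 5.507771 rad → L = 5.21·(4.818365 + 9.983695 + 5.507771) = 5.21·20.309831 = 105.814220 m
RSL: p² = d² − 2 + 2cos(α−β) − 2d(sin α + sin β) = 39.622319; p = √p² = 6.294626; φ = atan2(cos α + cos β, d − sin α − sin β) − atan2(2, p) = -0.220792 rad; t = (α − φ) mod 2π = 1.827025 rad, q = (β − φ) mod 2π = 1.137620 rad → L = 5.21·(1.827025 + 6.294626 + 1.137620) = 5.21·9.259270 = 48.240799 m
RLR: c = (6 − d² + 2cos(α−β) + 2d(sin α − sin β))/8 = -7.389651, |c| > 1 → infeasible
LRL: c = (6 − d² + 2cos(α−β) − 2d(sin α − sin β))/8 = -8.250786, |c| > 1 → infeasible
Shortest: RSL with L = 48.240799 m ≈ 48.2408 m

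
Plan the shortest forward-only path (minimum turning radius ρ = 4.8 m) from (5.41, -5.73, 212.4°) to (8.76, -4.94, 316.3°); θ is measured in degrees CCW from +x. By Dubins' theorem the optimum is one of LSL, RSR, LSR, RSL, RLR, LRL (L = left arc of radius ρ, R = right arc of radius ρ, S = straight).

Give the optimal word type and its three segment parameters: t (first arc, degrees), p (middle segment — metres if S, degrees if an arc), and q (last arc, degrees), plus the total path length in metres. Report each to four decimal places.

Let ψ = atan2(Δy, Δx) = atan2(0.79, 3.35) = 13.2691° be the start→goal bearing.
Normalize: d = |goal − start| / ρ = 3.441889/4.8 = 0.717060, α = (θ_start − ψ) mod 360° = 199.1309° = 3.475490 rad, β = (θ_goal − ψ) mod 360° = 303.0309° = 5.288887 rad.
Common terms: sin α = -0.327727, cos α = -0.944772, sin β = -0.838377, cos β = 0.545091, cos(α−β) = -0.240228, d² = 0.514175. Work in radians in the unit-radius frame; every candidate has L = ρ·(t + p + q).
LSL: p² = 2 + d² − 2cos(α−β) + 2d(sin α − sin β) = 3.726965; p = √p² = 1.930535; φ = atan2(cos β − cos α, d + sin α − sin β) = 0.881567 rad; t = (φ − α) mod 2π = 3.689262 rad, q = (β − φ) mod 2π = 4.407320 rad → L = 4.8·(3.689262 + 1.930535 + 4.407320) = 4.8·10.027117 = 48.130162 m
RSR: p² = 2 + d² − 2cos(α−β) + 2d(sin β − sin α) = 2.262298; p = √p² = 1.504094; φ = atan2(cos α − cos β, d − sin α + sin β) = -1.433129 rad; t = (α − φ) mod 2π = 4.908619 rad, q = (φ − β) mod 2π = 5.844355 rad → L = 4.8·(4.908619 + 1.504094 + 5.844355) = 4.8·12.257067 = 58.833923 m
LSR: p² = d² − 2 + 2cos(α−β) + 2d(sin α + sin β) = -3.638614 < 0 → infeasible
RSL: p² = d² − 2 + 2cos(α−β) − 2d(sin α + sin β) = -0.293947 < 0 → infeasible
RLR: c = (6 − d² + 2cos(α−β) + 2d(sin α − sin β))/8 = 0.717213; p = 2π − arccos c = 5.512183 rad; φ = atan2(cos α − cos β, d − sin α + sin β) = -1.433129 rad; t = (α − φ + p/2) mod 2π = 1.381525 rad, q = (α − β − t + p) mod 2π = 2.317261 rad → L = 4.8·(1.381525 + 5.512183 + 2.317261) = 4.8·9.210969 = 44.212653 m
LRL: c = (6 − d² + 2cos(α−β) − 2d(sin α − sin β))/8 = 0.534129; p = 2π − arccos c = 5.275867 rad; φ = atan2(cos β − cos α, d + sin α − sin β) = 0.881567 rad; t = (φ − α + p/2) mod 2π = 0.044010 rad, q = (β − α − t + p) mod 2π = 0.762068 rad → L = 4.8·(0.044010 + 5.275867 + 0.762068) = 4.8·6.081945 = 29.193336 m
Shortest: LRL with L = 29.193336 m ≈ 29.1933 m
Convert LRL to answer units (arcs ×180/π): t = 0.044010·180/π = 2.5216°, p = 5.275867·180/π = 302.2849°, q = 0.762068·180/π = 43.6633°, L = 29.1933 m.

LRL: t = 2.5216°, p = 302.2849°, q = 43.6633°, L = 29.1933 m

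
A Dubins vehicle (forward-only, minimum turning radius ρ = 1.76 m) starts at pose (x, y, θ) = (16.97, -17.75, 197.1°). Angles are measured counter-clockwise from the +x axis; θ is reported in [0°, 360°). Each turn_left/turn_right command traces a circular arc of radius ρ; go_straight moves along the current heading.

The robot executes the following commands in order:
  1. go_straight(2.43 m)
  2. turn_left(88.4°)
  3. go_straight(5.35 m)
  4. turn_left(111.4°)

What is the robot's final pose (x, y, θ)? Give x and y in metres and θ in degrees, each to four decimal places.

(17.6514, -26.7096, 36.9000°)

set_pose: (x, y, θ) = (16.9700, -17.7500, 197.1000°), ρ = 1.76
go_straight(2.43): x += 2.43·cos θ, y += 2.43·sin θ → (14.6474, -18.4645, 197.1000°)
turn_left(88.4°): centre at ρ to the left, rotate +88.4° → (13.4689, -20.6171, 285.5000°)
go_straight(5.35): x += 5.35·cos θ, y += 5.35·sin θ → (14.8987, -25.7725, 285.5000°)
turn_left(111.4°): centre at ρ to the left, rotate +111.4° → (17.6514, -26.7096, 396.9000° ≡ 36.9000°)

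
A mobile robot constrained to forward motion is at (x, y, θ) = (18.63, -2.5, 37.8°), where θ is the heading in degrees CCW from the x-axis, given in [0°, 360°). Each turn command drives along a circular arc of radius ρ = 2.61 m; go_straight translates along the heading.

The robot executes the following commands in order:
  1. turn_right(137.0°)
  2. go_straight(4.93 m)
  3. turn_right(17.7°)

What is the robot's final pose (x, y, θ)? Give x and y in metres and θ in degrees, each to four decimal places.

(21.7691, -10.6097, 243.1000°)

set_pose: (x, y, θ) = (18.6300, -2.5000, 37.8000°), ρ = 2.61
turn_right(137.0°): centre at ρ to the right, rotate −137.0° → (22.8061, -4.9796, -99.2000° ≡ 260.8000°)
go_straight(4.93): x += 4.93·cos θ, y += 4.93·sin θ → (22.0179, -9.8462, 260.8000°)
turn_right(17.7°): centre at ρ to the right, rotate −17.7° → (21.7691, -10.6097, 243.1000°)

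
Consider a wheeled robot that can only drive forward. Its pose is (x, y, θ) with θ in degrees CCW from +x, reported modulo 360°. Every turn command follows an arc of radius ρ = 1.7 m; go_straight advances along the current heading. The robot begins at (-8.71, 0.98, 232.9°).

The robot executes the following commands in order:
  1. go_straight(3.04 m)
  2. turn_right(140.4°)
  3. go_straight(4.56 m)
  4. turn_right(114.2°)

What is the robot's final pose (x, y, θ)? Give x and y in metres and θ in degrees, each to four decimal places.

set_pose: (x, y, θ) = (-8.7100, 0.9800, 232.9000°), ρ = 1.7
go_straight(3.04): x += 3.04·cos θ, y += 3.04·sin θ → (-10.5438, -1.4447, 232.9000°)
turn_right(140.4°): centre at ρ to the right, rotate −140.4° → (-13.5980, -0.4934, 92.5000°)
go_straight(4.56): x += 4.56·cos θ, y += 4.56·sin θ → (-13.7969, 4.0623, 92.5000°)
turn_right(114.2°): centre at ρ to the right, rotate −114.2° → (-11.4700, 5.7160, -21.7000° ≡ 338.3000°)

(-11.4700, 5.7160, 338.3000°)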